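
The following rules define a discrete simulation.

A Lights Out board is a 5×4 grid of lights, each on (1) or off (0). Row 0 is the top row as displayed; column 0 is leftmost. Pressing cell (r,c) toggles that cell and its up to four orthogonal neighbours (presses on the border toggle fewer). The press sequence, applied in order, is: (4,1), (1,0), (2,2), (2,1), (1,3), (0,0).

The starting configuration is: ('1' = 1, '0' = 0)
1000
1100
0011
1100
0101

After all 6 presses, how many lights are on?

k=0  1000
1100
0011
1100
0101
k=1  1000
1100
0011
1000
1011
k=2  0000
0000
1011
1000
1011
k=3  0000
0010
1100
1010
1011
k=4  0000
0110
0010
1110
1011
k=5  0001
0101
0011
1110
1011
k=6  1101
1101
0011
1110
1011

14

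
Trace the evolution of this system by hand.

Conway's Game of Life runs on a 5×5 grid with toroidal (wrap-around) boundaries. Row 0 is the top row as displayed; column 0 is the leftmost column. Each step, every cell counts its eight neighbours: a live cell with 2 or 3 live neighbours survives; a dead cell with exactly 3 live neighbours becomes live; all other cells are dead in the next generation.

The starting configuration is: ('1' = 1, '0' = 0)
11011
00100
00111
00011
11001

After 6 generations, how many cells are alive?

2

gen 0: 11011
00100
00111
00011
11001
gen 1: 00010
00000
00101
01000
01000
gen 2: 00000
00010
00000
11100
00100
gen 3: 00000
00000
01100
01100
00100
gen 4: 00000
00000
01100
00010
01100
gen 5: 00000
00000
00100
00010
00100
gen 6: 00000
00000
00000
00110
00000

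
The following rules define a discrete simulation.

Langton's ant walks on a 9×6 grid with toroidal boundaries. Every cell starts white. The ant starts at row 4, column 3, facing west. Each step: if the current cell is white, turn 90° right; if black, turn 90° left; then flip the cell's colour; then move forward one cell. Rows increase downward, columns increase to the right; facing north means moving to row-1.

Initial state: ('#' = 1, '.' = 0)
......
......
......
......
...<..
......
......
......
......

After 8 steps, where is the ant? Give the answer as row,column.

4,3

k=0  ......
......
......
......
...<..
......
......
......
......
k=1  ......
......
......
...^..
...#..
......
......
......
......
k=2  ......
......
......
...#>.
...#..
......
......
......
......
k=3  ......
......
......
...##.
...#v.
......
......
......
......
k=4  ......
......
......
...##.
...<#.
......
......
......
......
k=5  ......
......
......
...##.
....#.
...v..
......
......
......
k=6  ......
......
......
...##.
....#.
..<#..
......
......
......
k=7  ......
......
......
...##.
..^.#.
..##..
......
......
......
k=8  ......
......
......
...##.
..#>#.
..##..
......
......
......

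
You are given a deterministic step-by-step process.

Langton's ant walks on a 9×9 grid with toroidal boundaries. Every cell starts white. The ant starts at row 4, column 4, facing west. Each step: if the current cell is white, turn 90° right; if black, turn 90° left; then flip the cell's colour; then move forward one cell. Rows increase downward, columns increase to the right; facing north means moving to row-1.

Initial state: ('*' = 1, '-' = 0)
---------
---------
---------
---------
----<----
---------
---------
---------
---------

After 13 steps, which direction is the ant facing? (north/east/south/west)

step 0: ---------
---------
---------
---------
----<----
---------
---------
---------
---------
step 1: ---------
---------
---------
----^----
----*----
---------
---------
---------
---------
step 2: ---------
---------
---------
----*>---
----*----
---------
---------
---------
---------
step 3: ---------
---------
---------
----**---
----*v---
---------
---------
---------
---------
step 4: ---------
---------
---------
----**---
----<*---
---------
---------
---------
---------
step 5: ---------
---------
---------
----**---
-----*---
----v----
---------
---------
---------
step 6: ---------
---------
---------
----**---
-----*---
---<*----
---------
---------
---------
step 7: ---------
---------
---------
----**---
---^-*---
---**----
---------
---------
---------
step 8: ---------
---------
---------
----**---
---*>*---
---**----
---------
---------
---------
step 9: ---------
---------
---------
----**---
---***---
---*v----
---------
---------
---------
step 10: ---------
---------
---------
----**---
---***---
---*->---
---------
---------
---------
step 11: ---------
---------
---------
----**---
---***---
---*-*---
-----v---
---------
---------
step 12: ---------
---------
---------
----**---
---***---
---*-*---
----<*---
---------
---------
step 13: ---------
---------
---------
----**---
---***---
---*^*---
----**---
---------
---------

north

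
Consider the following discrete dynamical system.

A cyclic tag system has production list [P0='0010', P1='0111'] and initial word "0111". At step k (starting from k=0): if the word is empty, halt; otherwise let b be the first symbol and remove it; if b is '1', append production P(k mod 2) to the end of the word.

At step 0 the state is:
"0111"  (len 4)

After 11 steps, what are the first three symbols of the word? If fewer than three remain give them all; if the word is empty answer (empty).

001

t=0: "0111"  (len 4)
t=1: "111"  (len 3)
t=2: "110111"  (len 6)
t=3: "101110010"  (len 9)
t=4: "011100100111"  (len 12)
t=5: "11100100111"  (len 11)
t=6: "11001001110111"  (len 14)
t=7: "10010011101110010"  (len 17)
t=8: "00100111011100100111"  (len 20)
t=9: "0100111011100100111"  (len 19)
t=10: "100111011100100111"  (len 18)
t=11: "001110111001001110010"  (len 21)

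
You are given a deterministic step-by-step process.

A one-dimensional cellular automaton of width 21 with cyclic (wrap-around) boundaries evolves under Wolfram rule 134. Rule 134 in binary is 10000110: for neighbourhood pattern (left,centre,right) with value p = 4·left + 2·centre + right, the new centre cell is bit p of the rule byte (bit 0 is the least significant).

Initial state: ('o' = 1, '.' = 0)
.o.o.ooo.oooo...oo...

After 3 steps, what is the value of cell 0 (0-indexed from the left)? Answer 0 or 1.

0) .o.o.ooo.oooo...oo...
1) oo.o..o...oo...o.....
2) ...o.oo..o....oo....o
3) ..oo....oo...o.....oo

0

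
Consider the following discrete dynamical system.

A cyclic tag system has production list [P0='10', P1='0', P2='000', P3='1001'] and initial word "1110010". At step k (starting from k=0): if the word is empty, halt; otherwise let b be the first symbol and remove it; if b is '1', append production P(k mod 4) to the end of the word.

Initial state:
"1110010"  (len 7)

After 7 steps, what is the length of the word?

t=0: "1110010"  (len 7)
t=1: "11001010"  (len 8)
t=2: "10010100"  (len 8)
t=3: "0010100000"  (len 10)
t=4: "010100000"  (len 9)
t=5: "10100000"  (len 8)
t=6: "01000000"  (len 8)
t=7: "1000000"  (len 7)

7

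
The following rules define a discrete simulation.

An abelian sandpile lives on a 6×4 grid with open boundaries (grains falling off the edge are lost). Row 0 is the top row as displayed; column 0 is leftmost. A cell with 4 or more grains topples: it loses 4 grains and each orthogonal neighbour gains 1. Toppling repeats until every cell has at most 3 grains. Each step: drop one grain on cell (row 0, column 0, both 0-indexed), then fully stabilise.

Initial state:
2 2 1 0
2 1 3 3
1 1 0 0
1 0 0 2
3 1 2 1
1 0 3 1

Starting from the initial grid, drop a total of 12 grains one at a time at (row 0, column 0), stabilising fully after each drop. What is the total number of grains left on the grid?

33

step 0: 2 2 1 0
2 1 3 3
1 1 0 0
1 0 0 2
3 1 2 1
1 0 3 1
step 1: 3 2 1 0
2 1 3 3
1 1 0 0
1 0 0 2
3 1 2 1
1 0 3 1
step 2: 0 3 1 0
3 1 3 3
1 1 0 0
1 0 0 2
3 1 2 1
1 0 3 1
step 3: 1 3 1 0
3 1 3 3
1 1 0 0
1 0 0 2
3 1 2 1
1 0 3 1
step 4: 2 3 1 0
3 1 3 3
1 1 0 0
1 0 0 2
3 1 2 1
1 0 3 1
step 5: 3 3 1 0
3 1 3 3
1 1 0 0
1 0 0 2
3 1 2 1
1 0 3 1
step 6: 2 0 2 0
0 3 3 3
2 1 0 0
1 0 0 2
3 1 2 1
1 0 3 1
step 7: 3 0 2 0
0 3 3 3
2 1 0 0
1 0 0 2
3 1 2 1
1 0 3 1
step 8: 0 1 2 0
1 3 3 3
2 1 0 0
1 0 0 2
3 1 2 1
1 0 3 1
step 9: 1 1 2 0
1 3 3 3
2 1 0 0
1 0 0 2
3 1 2 1
1 0 3 1
step 10: 2 1 2 0
1 3 3 3
2 1 0 0
1 0 0 2
3 1 2 1
1 0 3 1
step 11: 3 1 2 0
1 3 3 3
2 1 0 0
1 0 0 2
3 1 2 1
1 0 3 1
step 12: 0 2 2 0
2 3 3 3
2 1 0 0
1 0 0 2
3 1 2 1
1 0 3 1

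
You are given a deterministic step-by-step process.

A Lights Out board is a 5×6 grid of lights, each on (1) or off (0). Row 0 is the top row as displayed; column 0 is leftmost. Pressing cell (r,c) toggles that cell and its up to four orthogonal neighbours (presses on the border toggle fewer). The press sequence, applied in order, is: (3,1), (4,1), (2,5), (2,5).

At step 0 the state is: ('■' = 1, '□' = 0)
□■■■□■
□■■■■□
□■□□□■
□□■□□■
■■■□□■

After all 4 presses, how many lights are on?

gen 0: □■■■□■
□■■■■□
□■□□□■
□□■□□■
■■■□□■
gen 1: □■■■□■
□■■■■□
□□□□□■
■■□□□■
■□■□□■
gen 2: □■■■□■
□■■■■□
□□□□□■
■□□□□■
□■□□□■
gen 3: □■■■□■
□■■■■■
□□□□■□
■□□□□□
□■□□□■
gen 4: □■■■□■
□■■■■□
□□□□□■
■□□□□■
□■□□□■

13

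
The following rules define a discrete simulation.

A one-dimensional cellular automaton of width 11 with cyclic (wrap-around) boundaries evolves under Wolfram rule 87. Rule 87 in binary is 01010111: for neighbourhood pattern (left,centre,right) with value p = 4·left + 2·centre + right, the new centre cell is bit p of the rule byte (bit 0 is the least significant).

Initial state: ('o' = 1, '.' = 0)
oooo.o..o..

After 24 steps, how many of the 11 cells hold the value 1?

5

t=0: oooo.o..o..
t=1: ...o.oooooo
t=2: oooo......o
t=3: ...ooooooo.
t=4: ooo......oo
t=5: ..ooooooo..
t=6: oo......ooo
t=7: .ooooooo...
t=8: o......oooo
t=9: ooooooo....
t=10: ......ooooo
t=11: oooooo....o
t=12: .....ooooo.
t=13: ooooo....oo
t=14: ....ooooo..
t=15: oooo....ooo
t=16: ...ooooo...
t=17: ooo....oooo
t=18: ..ooooo....
t=19: oo....ooooo
t=20: .ooooo.....
t=21: o....oooooo
t=22: ooooo......
t=23: ....ooooooo
t=24: oooo......o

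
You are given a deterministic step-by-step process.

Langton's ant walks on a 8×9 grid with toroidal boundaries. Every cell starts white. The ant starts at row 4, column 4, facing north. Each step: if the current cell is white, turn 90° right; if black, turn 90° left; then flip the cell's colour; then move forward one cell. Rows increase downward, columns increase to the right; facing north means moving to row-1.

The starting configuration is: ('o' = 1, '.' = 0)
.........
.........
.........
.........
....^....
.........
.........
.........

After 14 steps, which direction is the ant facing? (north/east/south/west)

gen 0: .........
.........
.........
.........
....^....
.........
.........
.........
gen 1: .........
.........
.........
.........
....o>...
.........
.........
.........
gen 2: .........
.........
.........
.........
....oo...
.....v...
.........
.........
gen 3: .........
.........
.........
.........
....oo...
....<o...
.........
.........
gen 4: .........
.........
.........
.........
....^o...
....oo...
.........
.........
gen 5: .........
.........
.........
.........
...<.o...
....oo...
.........
.........
gen 6: .........
.........
.........
...^.....
...o.o...
....oo...
.........
.........
gen 7: .........
.........
.........
...o>....
...o.o...
....oo...
.........
.........
gen 8: .........
.........
.........
...oo....
...ovo...
....oo...
.........
.........
gen 9: .........
.........
.........
...oo....
...<oo...
....oo...
.........
.........
gen 10: .........
.........
.........
...oo....
....oo...
...voo...
.........
.........
gen 11: .........
.........
.........
...oo....
....oo...
..<ooo...
.........
.........
gen 12: .........
.........
.........
...oo....
..^.oo...
..oooo...
.........
.........
gen 13: .........
.........
.........
...oo....
..o>oo...
..oooo...
.........
.........
gen 14: .........
.........
.........
...oo....
..oooo...
..ovoo...
.........
.........

south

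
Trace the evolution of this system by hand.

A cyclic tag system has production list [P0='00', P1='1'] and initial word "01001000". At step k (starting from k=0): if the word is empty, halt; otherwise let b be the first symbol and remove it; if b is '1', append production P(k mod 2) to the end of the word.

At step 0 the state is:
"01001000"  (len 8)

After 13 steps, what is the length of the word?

step 0: "01001000"  (len 8)
step 1: "1001000"  (len 7)
step 2: "0010001"  (len 7)
step 3: "010001"  (len 6)
step 4: "10001"  (len 5)
step 5: "000100"  (len 6)
step 6: "00100"  (len 5)
step 7: "0100"  (len 4)
step 8: "100"  (len 3)
step 9: "0000"  (len 4)
step 10: "000"  (len 3)
step 11: "00"  (len 2)
step 12: "0"  (len 1)
step 13: (halted — word empty)

0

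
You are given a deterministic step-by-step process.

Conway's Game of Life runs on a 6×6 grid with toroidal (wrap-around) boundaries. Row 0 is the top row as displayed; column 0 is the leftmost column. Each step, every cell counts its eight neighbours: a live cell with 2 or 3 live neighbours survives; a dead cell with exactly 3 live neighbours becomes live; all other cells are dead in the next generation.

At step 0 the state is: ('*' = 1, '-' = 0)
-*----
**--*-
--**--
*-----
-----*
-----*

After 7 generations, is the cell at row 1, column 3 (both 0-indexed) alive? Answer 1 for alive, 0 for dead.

0

t=0: -*----
**--*-
--**--
*-----
-----*
-----*
t=1: -*---*
**-*--
*-**-*
------
*----*
*-----
t=2: -**--*
---*--
*-****
-*--*-
*----*
-*----
t=3: ***---
------
***--*
-**---
**---*
-**--*
t=4: *-*---
-----*
*-*---
------
-----*
-----*
t=5: *----*
*----*
------
------
------
*----*
t=6: -*--*-
*----*
------
------
------
*----*
t=7: -*--*-
*----*
------
------
------
*----*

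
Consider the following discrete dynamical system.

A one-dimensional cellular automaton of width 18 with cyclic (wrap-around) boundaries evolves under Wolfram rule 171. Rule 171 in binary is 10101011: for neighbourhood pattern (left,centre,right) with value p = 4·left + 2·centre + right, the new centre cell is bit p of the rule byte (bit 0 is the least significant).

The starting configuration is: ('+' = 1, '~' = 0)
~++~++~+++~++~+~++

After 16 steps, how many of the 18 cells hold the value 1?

12

step 0: ~++~++~+++~++~+~++
step 1: ++~++~+++~++~+~++~
step 2: +~++~+++~++~+~++~+
step 3: ~++~+++~++~+~++~++
step 4: ++~+++~++~+~++~++~
step 5: +~+++~++~+~++~++~+
step 6: ~+++~++~+~++~++~++
step 7: +++~++~+~++~++~++~
step 8: ++~++~+~++~++~++~+
step 9: +~++~+~++~++~++~++
step 10: ~++~+~++~++~++~+++
step 11: ++~+~++~++~++~+++~
step 12: +~+~++~++~++~+++~+
step 13: ~+~++~++~++~+++~++
step 14: +~++~++~++~+++~++~
step 15: ~++~++~++~+++~++~+
step 16: ++~++~++~+++~++~+~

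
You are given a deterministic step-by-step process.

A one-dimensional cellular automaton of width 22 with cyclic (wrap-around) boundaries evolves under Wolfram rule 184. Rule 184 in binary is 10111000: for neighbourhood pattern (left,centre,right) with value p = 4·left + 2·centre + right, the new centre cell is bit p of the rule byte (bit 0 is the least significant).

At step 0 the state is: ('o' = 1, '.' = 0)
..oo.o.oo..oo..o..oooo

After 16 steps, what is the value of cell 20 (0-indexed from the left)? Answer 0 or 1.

1

step 0: ..oo.o.oo..oo..o..oooo
step 1: o.o.o.oo.o.o.o..o.ooo.
step 2: .o.o.oo.o.o.o.o..ooo.o
step 3: o.o.oo.o.o.o.o.o.oo.o.
step 4: .o.oo.o.o.o.o.o.oo.o.o
step 5: o.oo.o.o.o.o.o.oo.o.o.
step 6: .oo.o.o.o.o.o.oo.o.o.o
step 7: oo.o.o.o.o.o.oo.o.o.o.
step 8: o.o.o.o.o.o.oo.o.o.o.o
step 9: .o.o.o.o.o.oo.o.o.o.oo
step 10: o.o.o.o.o.oo.o.o.o.oo.
step 11: .o.o.o.o.oo.o.o.o.oo.o
step 12: o.o.o.o.oo.o.o.o.oo.o.
step 13: .o.o.o.oo.o.o.o.oo.o.o
step 14: o.o.o.oo.o.o.o.oo.o.o.
step 15: .o.o.oo.o.o.o.oo.o.o.o
step 16: o.o.oo.o.o.o.oo.o.o.o.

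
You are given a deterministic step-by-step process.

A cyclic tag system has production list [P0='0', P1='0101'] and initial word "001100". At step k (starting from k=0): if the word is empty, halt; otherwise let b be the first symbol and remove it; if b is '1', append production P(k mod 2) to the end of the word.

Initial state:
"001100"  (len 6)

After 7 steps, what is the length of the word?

4

gen 0: "001100"  (len 6)
gen 1: "01100"  (len 5)
gen 2: "1100"  (len 4)
gen 3: "1000"  (len 4)
gen 4: "0000101"  (len 7)
gen 5: "000101"  (len 6)
gen 6: "00101"  (len 5)
gen 7: "0101"  (len 4)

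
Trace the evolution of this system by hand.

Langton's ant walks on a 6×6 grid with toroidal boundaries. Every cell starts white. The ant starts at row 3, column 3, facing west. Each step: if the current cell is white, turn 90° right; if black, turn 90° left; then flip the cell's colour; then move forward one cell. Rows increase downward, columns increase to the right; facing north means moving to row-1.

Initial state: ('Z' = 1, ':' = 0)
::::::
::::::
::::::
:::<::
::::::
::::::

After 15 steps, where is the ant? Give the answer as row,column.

k=0  ::::::
::::::
::::::
:::<::
::::::
::::::
k=1  ::::::
::::::
:::^::
:::Z::
::::::
::::::
k=2  ::::::
::::::
:::Z>:
:::Z::
::::::
::::::
k=3  ::::::
::::::
:::ZZ:
:::Zv:
::::::
::::::
k=4  ::::::
::::::
:::ZZ:
:::<Z:
::::::
::::::
k=5  ::::::
::::::
:::ZZ:
::::Z:
:::v::
::::::
k=6  ::::::
::::::
:::ZZ:
::::Z:
::<Z::
::::::
k=7  ::::::
::::::
:::ZZ:
::^:Z:
::ZZ::
::::::
k=8  ::::::
::::::
:::ZZ:
::Z>Z:
::ZZ::
::::::
k=9  ::::::
::::::
:::ZZ:
::ZZZ:
::Zv::
::::::
k=10  ::::::
::::::
:::ZZ:
::ZZZ:
::Z:>:
::::::
k=11  ::::::
::::::
:::ZZ:
::ZZZ:
::Z:Z:
::::v:
k=12  ::::::
::::::
:::ZZ:
::ZZZ:
::Z:Z:
:::<Z:
k=13  ::::::
::::::
:::ZZ:
::ZZZ:
::Z^Z:
:::ZZ:
k=14  ::::::
::::::
:::ZZ:
::ZZZ:
::ZZ>:
:::ZZ:
k=15  ::::::
::::::
:::ZZ:
::ZZ^:
::ZZ::
:::ZZ:

3,4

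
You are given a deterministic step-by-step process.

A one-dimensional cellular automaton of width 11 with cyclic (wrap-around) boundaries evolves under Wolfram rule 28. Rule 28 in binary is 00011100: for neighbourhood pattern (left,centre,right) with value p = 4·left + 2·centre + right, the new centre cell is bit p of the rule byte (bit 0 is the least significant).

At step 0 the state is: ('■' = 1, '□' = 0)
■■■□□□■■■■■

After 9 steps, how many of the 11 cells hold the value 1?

t=0: ■■■□□□■■■■■
t=1: □□□■□□■□□□□
t=2: □□□■■□■■□□□
t=3: □□□■□□■□■□□
t=4: □□□■■□■□■■□
t=5: □□□■□□■□■□■
t=6: ■□□■■□■□■□■
t=7: □■□■□□■□■□■
t=8: □■□■■□■□■□■
t=9: □■□■□□■□■□■

5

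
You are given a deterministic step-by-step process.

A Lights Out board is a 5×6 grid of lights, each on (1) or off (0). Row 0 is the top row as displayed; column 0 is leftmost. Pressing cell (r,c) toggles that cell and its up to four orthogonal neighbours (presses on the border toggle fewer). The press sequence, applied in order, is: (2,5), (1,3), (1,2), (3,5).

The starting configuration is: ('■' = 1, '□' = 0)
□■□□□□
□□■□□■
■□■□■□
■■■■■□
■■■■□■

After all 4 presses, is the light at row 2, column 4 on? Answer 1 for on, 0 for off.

[0] □■□□□□
□□■□□■
■□■□■□
■■■■■□
■■■■□■
[1] □■□□□□
□□■□□□
■□■□□■
■■■■■■
■■■■□■
[2] □■□■□□
□□□■■□
■□■■□■
■■■■■■
■■■■□■
[3] □■■■□□
□■■□■□
■□□■□■
■■■■■■
■■■■□■
[4] □■■■□□
□■■□■□
■□□■□□
■■■■□□
■■■■□□

0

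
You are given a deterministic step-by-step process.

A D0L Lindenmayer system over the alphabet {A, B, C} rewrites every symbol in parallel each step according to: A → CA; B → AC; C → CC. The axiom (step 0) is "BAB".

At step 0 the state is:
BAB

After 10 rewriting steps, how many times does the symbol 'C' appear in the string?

3069

k=0  BAB
k=1  ACCAAC
k=2  CACCCCCACACC
k=3  CCCACCCCCCCCCCCACCCACCCC
k=4  CCCCCCCACCCCCCCCCCCCCCCCCCCCCCCACCCCCCCACCCCCCCC
k=5  CCCCCCCCCCCCCCCACCCCCCCCCCCCCCCCCCCCCCCCCCCCCCCCCCCCCCCCCCCCCCCACCCCCCCCCCCCCCCACCCCCCCCCCCCCCCC
k=6  CCCCCCCCCCCCCCCCCCCCCCCCCCCCCCCACCCCCCCCCCCCCCCCCCCCCCCCCC…CCCCCCCCCCCCCCCCCCCCCCCCCACCCCCCCCCCCCCCCCCCCCCCCCCCCCCCCC  (len 192)
k=7  CCCCCCCCCCCCCCCCCCCCCCCCCCCCCCCCCCCCCCCCCCCCCCCCCCCCCCCCCC…CCCCCCCCCCCCCCCCCCCCCCCCCCCCCCCCCCCCCCCCCCCCCCCCCCCCCCCCCC  (len 384)
k=8  CCCCCCCCCCCCCCCCCCCCCCCCCCCCCCCCCCCCCCCCCCCCCCCCCCCCCCCCCC…CCCCCCCCCCCCCCCCCCCCCCCCCCCCCCCCCCCCCCCCCCCCCCCCCCCCCCCCCC  (len 768)
k=9  CCCCCCCCCCCCCCCCCCCCCCCCCCCCCCCCCCCCCCCCCCCCCCCCCCCCCCCCCC…CCCCCCCCCCCCCCCCCCCCCCCCCCCCCCCCCCCCCCCCCCCCCCCCCCCCCCCCCC  (len 1536)
k=10  CCCCCCCCCCCCCCCCCCCCCCCCCCCCCCCCCCCCCCCCCCCCCCCCCCCCCCCCCC…CCCCCCCCCCCCCCCCCCCCCCCCCCCCCCCCCCCCCCCCCCCCCCCCCCCCCCCCCC  (len 3072)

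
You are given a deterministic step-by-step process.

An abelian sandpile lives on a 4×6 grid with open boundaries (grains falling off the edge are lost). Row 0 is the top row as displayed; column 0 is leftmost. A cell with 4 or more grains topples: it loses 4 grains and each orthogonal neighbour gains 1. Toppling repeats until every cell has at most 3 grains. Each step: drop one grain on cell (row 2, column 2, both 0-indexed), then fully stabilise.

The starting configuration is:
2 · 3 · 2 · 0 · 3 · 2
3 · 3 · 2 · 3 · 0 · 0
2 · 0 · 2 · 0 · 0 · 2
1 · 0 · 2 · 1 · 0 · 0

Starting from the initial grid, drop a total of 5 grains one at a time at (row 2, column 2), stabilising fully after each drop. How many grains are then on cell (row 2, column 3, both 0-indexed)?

1

step 0: 2 · 3 · 2 · 0 · 3 · 2
3 · 3 · 2 · 3 · 0 · 0
2 · 0 · 2 · 0 · 0 · 2
1 · 0 · 2 · 1 · 0 · 0
step 1: 2 · 3 · 2 · 0 · 3 · 2
3 · 3 · 2 · 3 · 0 · 0
2 · 0 · 3 · 0 · 0 · 2
1 · 0 · 2 · 1 · 0 · 0
step 2: 2 · 3 · 2 · 0 · 3 · 2
3 · 3 · 3 · 3 · 0 · 0
2 · 1 · 0 · 1 · 0 · 2
1 · 0 · 3 · 1 · 0 · 0
step 3: 2 · 3 · 2 · 0 · 3 · 2
3 · 3 · 3 · 3 · 0 · 0
2 · 1 · 1 · 1 · 0 · 2
1 · 0 · 3 · 1 · 0 · 0
step 4: 2 · 3 · 2 · 0 · 3 · 2
3 · 3 · 3 · 3 · 0 · 0
2 · 1 · 2 · 1 · 0 · 2
1 · 0 · 3 · 1 · 0 · 0
step 5: 2 · 3 · 2 · 0 · 3 · 2
3 · 3 · 3 · 3 · 0 · 0
2 · 1 · 3 · 1 · 0 · 2
1 · 0 · 3 · 1 · 0 · 0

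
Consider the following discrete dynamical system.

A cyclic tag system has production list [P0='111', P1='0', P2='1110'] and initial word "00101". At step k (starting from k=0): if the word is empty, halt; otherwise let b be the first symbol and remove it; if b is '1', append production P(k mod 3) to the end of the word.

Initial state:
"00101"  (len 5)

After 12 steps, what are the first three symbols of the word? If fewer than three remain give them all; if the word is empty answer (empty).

101

k=0  "00101"  (len 5)
k=1  "0101"  (len 4)
k=2  "101"  (len 3)
k=3  "011110"  (len 6)
k=4  "11110"  (len 5)
k=5  "11100"  (len 5)
k=6  "11001110"  (len 8)
k=7  "1001110111"  (len 10)
k=8  "0011101110"  (len 10)
k=9  "011101110"  (len 9)
k=10  "11101110"  (len 8)
k=11  "11011100"  (len 8)
k=12  "10111001110"  (len 11)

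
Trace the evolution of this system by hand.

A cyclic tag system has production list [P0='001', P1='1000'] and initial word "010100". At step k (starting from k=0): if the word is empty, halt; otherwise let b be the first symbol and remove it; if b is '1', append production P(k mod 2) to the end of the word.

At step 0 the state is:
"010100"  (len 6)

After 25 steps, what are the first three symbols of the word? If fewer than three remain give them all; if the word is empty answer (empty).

000

[0] "010100"  (len 6)
[1] "10100"  (len 5)
[2] "01001000"  (len 8)
[3] "1001000"  (len 7)
[4] "0010001000"  (len 10)
[5] "010001000"  (len 9)
[6] "10001000"  (len 8)
[7] "0001000001"  (len 10)
[8] "001000001"  (len 9)
[9] "01000001"  (len 8)
[10] "1000001"  (len 7)
[11] "000001001"  (len 9)
[12] "00001001"  (len 8)
[13] "0001001"  (len 7)
[14] "001001"  (len 6)
[15] "01001"  (len 5)
[16] "1001"  (len 4)
[17] "001001"  (len 6)
[18] "01001"  (len 5)
[19] "1001"  (len 4)
[20] "0011000"  (len 7)
[21] "011000"  (len 6)
[22] "11000"  (len 5)
[23] "1000001"  (len 7)
[24] "0000011000"  (len 10)
[25] "000011000"  (len 9)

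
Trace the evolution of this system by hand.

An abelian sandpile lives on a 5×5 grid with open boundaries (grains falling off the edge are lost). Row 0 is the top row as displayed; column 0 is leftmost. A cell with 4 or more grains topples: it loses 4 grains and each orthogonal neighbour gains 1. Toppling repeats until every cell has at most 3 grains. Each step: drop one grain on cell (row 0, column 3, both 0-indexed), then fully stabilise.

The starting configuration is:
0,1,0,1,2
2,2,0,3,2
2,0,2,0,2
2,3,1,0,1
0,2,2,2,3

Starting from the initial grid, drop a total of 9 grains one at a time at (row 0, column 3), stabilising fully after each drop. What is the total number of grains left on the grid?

38

t=0: 0,1,0,1,2
2,2,0,3,2
2,0,2,0,2
2,3,1,0,1
0,2,2,2,3
t=1: 0,1,0,2,2
2,2,0,3,2
2,0,2,0,2
2,3,1,0,1
0,2,2,2,3
t=2: 0,1,0,3,2
2,2,0,3,2
2,0,2,0,2
2,3,1,0,1
0,2,2,2,3
t=3: 0,1,1,1,3
2,2,1,0,3
2,0,2,1,2
2,3,1,0,1
0,2,2,2,3
t=4: 0,1,1,2,3
2,2,1,0,3
2,0,2,1,2
2,3,1,0,1
0,2,2,2,3
t=5: 0,1,1,3,3
2,2,1,0,3
2,0,2,1,2
2,3,1,0,1
0,2,2,2,3
t=6: 0,1,2,1,1
2,2,1,2,0
2,0,2,1,3
2,3,1,0,1
0,2,2,2,3
t=7: 0,1,2,2,1
2,2,1,2,0
2,0,2,1,3
2,3,1,0,1
0,2,2,2,3
t=8: 0,1,2,3,1
2,2,1,2,0
2,0,2,1,3
2,3,1,0,1
0,2,2,2,3
t=9: 0,1,3,0,2
2,2,1,3,0
2,0,2,1,3
2,3,1,0,1
0,2,2,2,3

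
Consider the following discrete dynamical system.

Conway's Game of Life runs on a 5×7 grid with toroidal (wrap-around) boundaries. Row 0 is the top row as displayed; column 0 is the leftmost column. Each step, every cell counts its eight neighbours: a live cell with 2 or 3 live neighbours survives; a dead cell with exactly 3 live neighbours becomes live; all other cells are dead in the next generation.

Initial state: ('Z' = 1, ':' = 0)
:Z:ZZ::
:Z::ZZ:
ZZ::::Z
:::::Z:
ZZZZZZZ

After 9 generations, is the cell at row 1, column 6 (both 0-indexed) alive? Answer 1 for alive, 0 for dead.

1

[0] :Z:ZZ::
:Z::ZZ:
ZZ::::Z
:::::Z:
ZZZZZZZ
[1] :::::::
:Z:ZZZZ
ZZ::Z:Z
:::Z:::
ZZ::::Z
[2] :ZZ:Z::
:ZZZZ:Z
:Z::::Z
::Z::Z:
Z::::::
[3] ::::ZZ:
::::Z::
:Z::Z:Z
ZZ::::Z
::ZZ:::
[4] ::::ZZ:
:::ZZ::
:Z::::Z
:Z:Z:ZZ
ZZZZZZZ
[5] ZZ:::::
:::ZZ::
:::Z::Z
:::Z:::
:Z:::::
[6] ZZZ::::
Z:ZZZ::
::ZZ:::
::Z::::
ZZZ::::
[7] ::::::Z
Z:::Z::
::::Z::
:::::::
Z::Z:::
[8] Z:::::Z
:::::Z:
:::::::
:::::::
:::::::
[9] ::::::Z
::::::Z
:::::::
:::::::
:::::::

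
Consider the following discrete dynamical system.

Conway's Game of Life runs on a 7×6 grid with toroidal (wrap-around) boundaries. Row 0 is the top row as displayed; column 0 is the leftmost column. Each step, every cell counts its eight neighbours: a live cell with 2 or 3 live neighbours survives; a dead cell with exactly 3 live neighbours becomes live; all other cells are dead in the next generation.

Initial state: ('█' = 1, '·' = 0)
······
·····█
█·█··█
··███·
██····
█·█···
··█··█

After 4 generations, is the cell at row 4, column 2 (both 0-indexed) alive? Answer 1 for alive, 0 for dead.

1

[0] ······
·····█
█·█··█
··███·
██····
█·█···
··█··█
[1] ······
█····█
███··█
··███·
█····█
█·█··█
·█····
[2] █·····
·····█
··█···
··███·
█·█···
·····█
██····
[3] ██···█
······
··█·█·
··█···
·██·██
·····█
██···█
[4] ·█···█
██···█
···█··
··█·██
██████
··█···
·█··█·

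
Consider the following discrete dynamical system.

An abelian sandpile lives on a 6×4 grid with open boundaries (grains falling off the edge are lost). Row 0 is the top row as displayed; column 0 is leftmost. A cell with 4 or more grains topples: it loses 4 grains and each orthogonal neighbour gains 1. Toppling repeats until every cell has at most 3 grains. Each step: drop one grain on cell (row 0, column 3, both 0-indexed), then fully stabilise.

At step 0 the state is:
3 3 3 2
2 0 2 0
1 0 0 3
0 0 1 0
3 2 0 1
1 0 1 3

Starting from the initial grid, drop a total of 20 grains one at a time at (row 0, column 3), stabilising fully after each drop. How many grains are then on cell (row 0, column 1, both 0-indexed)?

2

step 0: 3 3 3 2
2 0 2 0
1 0 0 3
0 0 1 0
3 2 0 1
1 0 1 3
step 1: 3 3 3 3
2 0 2 0
1 0 0 3
0 0 1 0
3 2 0 1
1 0 1 3
step 2: 0 1 1 1
3 1 3 1
1 0 0 3
0 0 1 0
3 2 0 1
1 0 1 3
step 3: 0 1 1 2
3 1 3 1
1 0 0 3
0 0 1 0
3 2 0 1
1 0 1 3
step 4: 0 1 1 3
3 1 3 1
1 0 0 3
0 0 1 0
3 2 0 1
1 0 1 3
step 5: 0 1 2 0
3 1 3 2
1 0 0 3
0 0 1 0
3 2 0 1
1 0 1 3
step 6: 0 1 2 1
3 1 3 2
1 0 0 3
0 0 1 0
3 2 0 1
1 0 1 3
step 7: 0 1 2 2
3 1 3 2
1 0 0 3
0 0 1 0
3 2 0 1
1 0 1 3
step 8: 0 1 2 3
3 1 3 2
1 0 0 3
0 0 1 0
3 2 0 1
1 0 1 3
step 9: 0 1 3 0
3 1 3 3
1 0 0 3
0 0 1 0
3 2 0 1
1 0 1 3
step 10: 0 1 3 1
3 1 3 3
1 0 0 3
0 0 1 0
3 2 0 1
1 0 1 3
step 11: 0 1 3 2
3 1 3 3
1 0 0 3
0 0 1 0
3 2 0 1
1 0 1 3
step 12: 0 1 3 3
3 1 3 3
1 0 0 3
0 0 1 0
3 2 0 1
1 0 1 3
step 13: 0 2 1 2
3 2 1 2
1 0 2 0
0 0 1 1
3 2 0 1
1 0 1 3
step 14: 0 2 1 3
3 2 1 2
1 0 2 0
0 0 1 1
3 2 0 1
1 0 1 3
step 15: 0 2 2 0
3 2 1 3
1 0 2 0
0 0 1 1
3 2 0 1
1 0 1 3
step 16: 0 2 2 1
3 2 1 3
1 0 2 0
0 0 1 1
3 2 0 1
1 0 1 3
step 17: 0 2 2 2
3 2 1 3
1 0 2 0
0 0 1 1
3 2 0 1
1 0 1 3
step 18: 0 2 2 3
3 2 1 3
1 0 2 0
0 0 1 1
3 2 0 1
1 0 1 3
step 19: 0 2 3 1
3 2 2 0
1 0 2 1
0 0 1 1
3 2 0 1
1 0 1 3
step 20: 0 2 3 2
3 2 2 0
1 0 2 1
0 0 1 1
3 2 0 1
1 0 1 3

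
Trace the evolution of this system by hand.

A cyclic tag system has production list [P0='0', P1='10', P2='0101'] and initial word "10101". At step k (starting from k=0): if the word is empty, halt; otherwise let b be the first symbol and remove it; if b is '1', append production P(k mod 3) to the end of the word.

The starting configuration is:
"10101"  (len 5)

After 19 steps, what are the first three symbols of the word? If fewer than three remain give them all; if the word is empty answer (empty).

t=0: "10101"  (len 5)
t=1: "01010"  (len 5)
t=2: "1010"  (len 4)
t=3: "0100101"  (len 7)
t=4: "100101"  (len 6)
t=5: "0010110"  (len 7)
t=6: "010110"  (len 6)
t=7: "10110"  (len 5)
t=8: "011010"  (len 6)
t=9: "11010"  (len 5)
t=10: "10100"  (len 5)
t=11: "010010"  (len 6)
t=12: "10010"  (len 5)
t=13: "00100"  (len 5)
t=14: "0100"  (len 4)
t=15: "100"  (len 3)
t=16: "000"  (len 3)
t=17: "00"  (len 2)
t=18: "0"  (len 1)
t=19: (halted — word empty)

(empty)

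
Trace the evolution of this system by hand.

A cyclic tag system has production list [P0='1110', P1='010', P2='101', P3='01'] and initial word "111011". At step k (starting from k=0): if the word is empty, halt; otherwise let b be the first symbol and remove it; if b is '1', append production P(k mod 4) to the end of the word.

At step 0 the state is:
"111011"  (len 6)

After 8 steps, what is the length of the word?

20

gen 0: "111011"  (len 6)
gen 1: "110111110"  (len 9)
gen 2: "10111110010"  (len 11)
gen 3: "0111110010101"  (len 13)
gen 4: "111110010101"  (len 12)
gen 5: "111100101011110"  (len 15)
gen 6: "11100101011110010"  (len 17)
gen 7: "1100101011110010101"  (len 19)
gen 8: "10010101111001010101"  (len 20)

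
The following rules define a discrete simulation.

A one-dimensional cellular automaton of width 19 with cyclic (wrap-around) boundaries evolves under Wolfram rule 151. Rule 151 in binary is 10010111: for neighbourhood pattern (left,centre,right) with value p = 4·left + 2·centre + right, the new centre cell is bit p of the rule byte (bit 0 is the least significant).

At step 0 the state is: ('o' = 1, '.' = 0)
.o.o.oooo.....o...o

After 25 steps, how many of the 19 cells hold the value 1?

15

step 0: .o.o.oooo.....o...o
step 1: .o.o..oo.oooooooooo
step 2: .o.ooo....oooooooo.
step 3: oo..o.oooo.oooooo.o
step 4: o.ooo..oo...oooo...
step 5: o..o.oo..ooo.oo.ooo
step 6: .ooo...oo.o......oo
step 7: ..o.ooo...ooooooo..
step 8: ooo..o.ooo.ooooo.oo
step 9: oo.ooo..o...ooo...o
step 10: o...o.oooooo.o.ooo.
step 11: ooooo..oooo..o..o..
step 12: .ooo.oo.oo.oooooooo
step 13: ..o.........oooooo.
step 14: oooooooooooo.oooo.o
step 15: ooooooooooo...oo...
step 16: .ooooooooo.ooo..ooo
step 17: ..ooooooo...o.oo.o.
step 18: oo.ooooo.oooo....oo
step 19: o...ooo...oo.oooo.o
step 20: .ooo.o.ooo....oo...
step 21: o.o..o..o.oooo..ooo
step 22: ..ooooooo..oo.oo.oo
step 23: oo.ooooo.oo........
step 24: ....ooo....oooooooo
step 25: oooo.o.oooo.oooooo.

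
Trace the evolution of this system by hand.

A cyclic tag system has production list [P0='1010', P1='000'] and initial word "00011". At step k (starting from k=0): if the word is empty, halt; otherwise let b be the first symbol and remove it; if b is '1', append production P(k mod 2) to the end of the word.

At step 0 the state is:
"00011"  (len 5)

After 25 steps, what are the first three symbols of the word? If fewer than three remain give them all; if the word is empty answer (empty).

010

0) "00011"  (len 5)
1) "0011"  (len 4)
2) "011"  (len 3)
3) "11"  (len 2)
4) "1000"  (len 4)
5) "0001010"  (len 7)
6) "001010"  (len 6)
7) "01010"  (len 5)
8) "1010"  (len 4)
9) "0101010"  (len 7)
10) "101010"  (len 6)
11) "010101010"  (len 9)
12) "10101010"  (len 8)
13) "01010101010"  (len 11)
14) "1010101010"  (len 10)
15) "0101010101010"  (len 13)
16) "101010101010"  (len 12)
17) "010101010101010"  (len 15)
18) "10101010101010"  (len 14)
19) "01010101010101010"  (len 17)
20) "1010101010101010"  (len 16)
21) "0101010101010101010"  (len 19)
22) "101010101010101010"  (len 18)
23) "010101010101010101010"  (len 21)
24) "10101010101010101010"  (len 20)
25) "01010101010101010101010"  (len 23)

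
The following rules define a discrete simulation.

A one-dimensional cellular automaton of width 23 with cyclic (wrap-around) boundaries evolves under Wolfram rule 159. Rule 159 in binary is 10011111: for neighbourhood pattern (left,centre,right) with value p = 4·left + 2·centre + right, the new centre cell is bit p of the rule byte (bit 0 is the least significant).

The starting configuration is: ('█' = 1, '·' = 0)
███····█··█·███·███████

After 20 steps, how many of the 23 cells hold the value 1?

17

[0] ███····█··█·███·███████
[1] ██·████████·██··███████
[2] █··███████··█·█████████
[3] ·████████·███·█████████
[4] ·███████··██··████████·
[5] ███████·███·█████████·█
[6] ██████··██··████████··█
[7] █████·███·█████████·███
[8] ████··██··████████··███
[9] ███·███·█████████·█████
[10] ██··██··████████··█████
[11] █·███·█████████·███████
[12] ··██··████████··███████
[13] ███·█████████·████████·
[14] ██··████████··███████··
[15] █·█████████·████████·██
[16] ··████████··███████··██
[17] █████████·████████·███·
[18] ████████··███████··██··
[19] ███████·████████·███·██
[20] ██████··███████··██··██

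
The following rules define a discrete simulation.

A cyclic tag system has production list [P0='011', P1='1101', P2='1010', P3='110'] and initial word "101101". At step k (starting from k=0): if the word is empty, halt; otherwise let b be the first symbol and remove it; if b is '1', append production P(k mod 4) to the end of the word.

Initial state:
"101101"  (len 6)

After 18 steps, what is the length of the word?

step 0: "101101"  (len 6)
step 1: "01101011"  (len 8)
step 2: "1101011"  (len 7)
step 3: "1010111010"  (len 10)
step 4: "010111010110"  (len 12)
step 5: "10111010110"  (len 11)
step 6: "01110101101101"  (len 14)
step 7: "1110101101101"  (len 13)
step 8: "110101101101110"  (len 15)
step 9: "10101101101110011"  (len 17)
step 10: "01011011011100111101"  (len 20)
step 11: "1011011011100111101"  (len 19)
step 12: "011011011100111101110"  (len 21)
step 13: "11011011100111101110"  (len 20)
step 14: "10110111001111011101101"  (len 23)
step 15: "01101110011110111011011010"  (len 26)
step 16: "1101110011110111011011010"  (len 25)
step 17: "101110011110111011011010011"  (len 27)
step 18: "011100111101110110110100111101"  (len 30)

30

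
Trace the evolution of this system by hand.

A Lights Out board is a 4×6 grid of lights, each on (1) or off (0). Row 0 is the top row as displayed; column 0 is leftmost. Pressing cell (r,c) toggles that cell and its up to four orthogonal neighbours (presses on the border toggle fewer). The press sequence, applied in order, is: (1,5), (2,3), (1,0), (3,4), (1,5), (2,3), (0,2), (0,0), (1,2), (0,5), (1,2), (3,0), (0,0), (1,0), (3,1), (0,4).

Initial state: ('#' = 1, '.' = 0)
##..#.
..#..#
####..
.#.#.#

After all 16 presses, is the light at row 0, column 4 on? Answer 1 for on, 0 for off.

1

0) ##..#.
..#..#
####..
.#.#.#
1) ##..##
..#.#.
####.#
.#.#.#
2) ##..##
..###.
##..##
.#...#
3) .#..##
#####.
.#..##
.#...#
4) .#..##
#####.
.#...#
.#.##.
5) .#..#.
####.#
.#....
.#.##.
6) .#..#.
###..#
.####.
.#..#.
7) ..###.
##...#
.####.
.#..#.
8) #####.
.#...#
.####.
.#..#.
9) ##.##.
..##.#
.#.##.
.#..#.
10) ##.#.#
..##..
.#.##.
.#..#.
11) ####.#
.#....
.####.
.#..#.
12) ####.#
.#....
#####.
#...#.
13) ..##.#
##....
#####.
#...#.
14) #.##.#
......
.####.
#...#.
15) #.##.#
......
..###.
.##.#.
16) #.#.#.
....#.
..###.
.##.#.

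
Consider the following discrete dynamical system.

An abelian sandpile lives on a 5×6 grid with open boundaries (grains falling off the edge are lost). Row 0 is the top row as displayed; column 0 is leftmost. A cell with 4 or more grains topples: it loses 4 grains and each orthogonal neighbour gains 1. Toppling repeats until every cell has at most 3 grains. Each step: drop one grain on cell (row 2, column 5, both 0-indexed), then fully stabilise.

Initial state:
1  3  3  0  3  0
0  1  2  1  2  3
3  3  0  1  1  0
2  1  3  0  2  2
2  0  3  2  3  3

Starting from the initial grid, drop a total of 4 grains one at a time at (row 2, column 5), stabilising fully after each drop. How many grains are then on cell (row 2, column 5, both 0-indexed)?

1

[0] 1  3  3  0  3  0
0  1  2  1  2  3
3  3  0  1  1  0
2  1  3  0  2  2
2  0  3  2  3  3
[1] 1  3  3  0  3  0
0  1  2  1  2  3
3  3  0  1  1  1
2  1  3  0  2  2
2  0  3  2  3  3
[2] 1  3  3  0  3  0
0  1  2  1  2  3
3  3  0  1  1  2
2  1  3  0  2  2
2  0  3  2  3  3
[3] 1  3  3  0  3  0
0  1  2  1  2  3
3  3  0  1  1  3
2  1  3  0  2  2
2  0  3  2  3  3
[4] 1  3  3  0  3  1
0  1  2  1  3  0
3  3  0  1  2  1
2  1  3  0  2  3
2  0  3  2  3  3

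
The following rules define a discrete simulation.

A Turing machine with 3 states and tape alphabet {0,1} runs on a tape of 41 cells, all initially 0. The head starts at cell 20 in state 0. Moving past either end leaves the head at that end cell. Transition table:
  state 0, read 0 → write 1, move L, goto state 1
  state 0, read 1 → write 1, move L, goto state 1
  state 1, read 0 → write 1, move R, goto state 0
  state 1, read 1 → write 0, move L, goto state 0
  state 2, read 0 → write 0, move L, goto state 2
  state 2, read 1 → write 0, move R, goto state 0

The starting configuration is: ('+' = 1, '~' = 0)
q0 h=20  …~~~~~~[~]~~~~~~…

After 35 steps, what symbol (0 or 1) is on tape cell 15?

0

0) q0 h=20  …~~~~~~[~]~~~~~~…
1) q1 h=19  …~~~~~~[~]+~~~~~…
2) q0 h=20  …~~~~~+[+]~~~~~~…
3) q1 h=19  …~~~~~~[+]+~~~~~…
4) q0 h=18  …~~~~~~[~]~+~~~~…
5) q1 h=17  …~~~~~~[~]+~+~~~…
6) q0 h=18  …~~~~~+[+]~+~~~~…
7) q1 h=17  …~~~~~~[+]+~+~~~…
8) q0 h=16  …~~~~~~[~]~+~+~~…
9) q1 h=15  …~~~~~~[~]+~+~+~…
10) q0 h=16  …~~~~~+[+]~+~+~~…
11) q1 h=15  …~~~~~~[+]+~+~+~…
12) q0 h=14  …~~~~~~[~]~+~+~+…
13) q1 h=13  …~~~~~~[~]+~+~+~…
14) q0 h=14  …~~~~~+[+]~+~+~+…
15) q1 h=13  …~~~~~~[+]+~+~+~…
16) q0 h=12  …~~~~~~[~]~+~+~+…
17) q1 h=11  …~~~~~~[~]+~+~+~…
18) q0 h=12  …~~~~~+[+]~+~+~+…
19) q1 h=11  …~~~~~~[+]+~+~+~…
20) q0 h=10  …~~~~~~[~]~+~+~+…
21) q1 h= 9  …~~~~~~[~]+~+~+~…
22) q0 h=10  …~~~~~+[+]~+~+~+…
23) q1 h= 9  …~~~~~~[+]+~+~+~…
24) q0 h= 8  …~~~~~~[~]~+~+~+…
25) q1 h= 7  …~~~~~~[~]+~+~+~…
26) q0 h= 8  …~~~~~+[+]~+~+~+…
27) q1 h= 7  …~~~~~~[+]+~+~+~…
28) q0 h= 6  |~~~~~~[~]~+~+~+…
29) q1 h= 5  |~~~~~[~]+~+~+~…
30) q0 h= 6  |~~~~~+[+]~+~+~+…
31) q1 h= 5  |~~~~~[+]+~+~+~…
32) q0 h= 4  |~~~~[~]~+~+~+…
33) q1 h= 3  |~~~[~]+~+~+~…
34) q0 h= 4  |~~~+[+]~+~+~+…
35) q1 h= 3  |~~~[+]+~+~+~…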